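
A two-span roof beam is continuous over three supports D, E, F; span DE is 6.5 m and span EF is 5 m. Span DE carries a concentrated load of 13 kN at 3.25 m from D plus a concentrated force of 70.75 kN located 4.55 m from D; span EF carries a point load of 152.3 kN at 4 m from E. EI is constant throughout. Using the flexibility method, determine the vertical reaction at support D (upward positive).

Release continuity at E by inserting a hinge; the redundant is the internal moment M_E. The primary structure is two simply-supported spans DE and EF.
Rotations at E on the released spans (each span's end-slope, ×1/EI):
  span DE: point load 13 at a = 3.25: Pab(L + a)/(6LEI) = 34.33/EI
  span DE: point load 70.75 at a = 4.55: Pab(L + a)/(6LEI) = 177.9/EI
  span EF: point load 152.3 at a = 4: Pab(L + b)/(6LEI) = 121.8/EI
  relative rotation θ_0 = (212.2 + 121.8)/EI = 334/EI
A unit hogging moment at E produces rotation L₁/(3EI) + L₂/(3EI) = 3.833/EI.
Slope continuity at E: θ_0 = M_E·3.833/EI, so M_E = 334/3.833 = 87.14 kN·m (hogging).
Span DE, ΣM about D with M_E applied at E: R_E^{DE}·6.5 = 364.2 + 87.14, so R_E^{DE} = 69.43 kN and R_D = 83.75 − 69.43 = 14.32 kN.

R_D = 14.32 kN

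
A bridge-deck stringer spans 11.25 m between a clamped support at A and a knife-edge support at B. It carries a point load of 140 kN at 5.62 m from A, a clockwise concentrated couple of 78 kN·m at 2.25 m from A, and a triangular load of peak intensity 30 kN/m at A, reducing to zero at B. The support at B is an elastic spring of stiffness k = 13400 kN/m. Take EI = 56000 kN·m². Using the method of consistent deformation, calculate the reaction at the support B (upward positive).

R_B = 80.47 kN

Take the reaction at B as the redundant and release it; the primary structure is a cantilever fixed at A.
Downward deflection at the released point B due to the loads:
  point load 140 at a = 5.62: Pa²(3L − a)/(6EI) = 20731/EI
  clockwise couple 78 at a = 2.25: M₀a(2L − a)/(2EI) = 1777/EI
  triangular load, peak 30 at the fixed end: w₀L⁴/(30EI) = 16018/EI
  δ_0 = 38526/EI
Flexibility coefficient — unit upward force at B: δ_{BB} = L³/(3EI) = 474.6/EI.
With EI = 56000 kN·m²: δ_0 = 0.68796 m and δ_{BB} = 0.008475 m/kN.
Compatibility — the spring shortens by R_B/k under the reaction it provides: δ_0 − R_B·δ_{BB} = R_B/k. With 1/k = 0.000075 m/kN, R_B = δ_0 / (δ_{BB} + 1/k) = 0.68796 / (0.008475 + 0.000075) = 80.47 kN.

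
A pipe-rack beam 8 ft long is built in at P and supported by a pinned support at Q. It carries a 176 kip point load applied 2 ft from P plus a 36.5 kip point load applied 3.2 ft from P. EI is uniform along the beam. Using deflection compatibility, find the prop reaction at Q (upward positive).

R_Q = 22.72 kip

Remove the prop at Q; the released (primary) structure is a cantilever built in at P.
Downward deflection at the released point Q due to the loads:
  point load 176 at a = 2: Pa²(3L − a)/(6EI) = 2581/EI
  point load 36.5 at a = 3.2: Pa²(3L − a)/(6EI) = 1296/EI
  δ_0 = 3877/EI
Tip deflection under a unit load at Q: L³/(3EI) = 170.7/EI.
Compatibility at Q: δ_0 − R_Q·δ_{QQ} = 0, so R_Q = 3877/170.7 = 22.72 kip.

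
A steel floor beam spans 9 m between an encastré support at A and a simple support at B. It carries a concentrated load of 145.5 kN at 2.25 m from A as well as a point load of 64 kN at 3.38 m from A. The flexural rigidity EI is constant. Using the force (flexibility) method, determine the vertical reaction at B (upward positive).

R_B = 24.35 kN

Take the reaction at B as the redundant and release it; the primary structure is a cantilever fixed at A.
Primary-structure tip deflection at B by superposition:
  point load 145.5 at a = 2.25: Pa²(3L − a)/(6EI) = 3038/EI
  point load 64 at a = 3.38: Pa²(3L − a)/(6EI) = 2878/EI
  δ_0 = 5917/EI
Flexibility coefficient — unit upward force at B: δ_{BB} = L³/(3EI) = 243/EI.
Compatibility at B: δ_0 − R_B·δ_{BB} = 0, so R_B = 5917/243 = 24.35 kN.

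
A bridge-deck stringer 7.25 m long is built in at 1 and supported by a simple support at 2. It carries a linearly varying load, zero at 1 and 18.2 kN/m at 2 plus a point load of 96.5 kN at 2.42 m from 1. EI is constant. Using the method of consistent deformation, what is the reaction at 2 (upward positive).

Remove the prop at 2; the released (primary) structure is a cantilever built in at 1.
Downward deflection at the released point 2 due to the loads:
  triangular load, peak 18.2 at the free end: 11w₀L⁴/(120EI) = 4609/EI
  point load 96.5 at a = 2.42: Pa²(3L − a)/(6EI) = 1821/EI
  δ_0 = 6430/EI
Tip deflection under a unit load at 2: L³/(3EI) = 127/EI.
The prop prevents deflection at 2: R_2 = δ_0/δ_{22} = 6430/127 = 50.62 kN.

R_2 = 50.62 kN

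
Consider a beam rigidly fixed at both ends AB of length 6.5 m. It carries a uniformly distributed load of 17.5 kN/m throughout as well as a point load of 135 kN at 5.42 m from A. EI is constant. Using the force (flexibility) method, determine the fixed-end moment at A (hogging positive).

M_A = 81.81 kN·m

Release both end moments; the primary structure is a simply-supported span AB with redundants M_A and M_B.
End rotations of the released simple span under the applied load (×1/EI):
  at A: UDL 17.5: wL³/(24EI) = 200.2/EI
  at B: UDL 17.5: wL³/(24EI) = 200.2/EI
  at A: point load 135 at a = 5.42: Pab(L + b)/(6LEI) = 153.6/EI
  at B: point load 135 at a = 5.42: Pab(L + a)/(6LEI) = 241.5/EI
  θ_A0 = 353.8/EI,  θ_B0 = 441.8/EI
Flexibility coefficients: a unit moment at one end gives L/(3EI) there and L/(6EI) at the far end, so f₁₁ = f₂₂ = 2.167/EI and f₁₂ = f₂₁ = 1.083/EI.
Compatibility — zero rotation at each built-in end:
  2.167 M_A + 1.083 M_B = 353.8
  1.083 M_A + 2.167 M_B = 441.8
Solving the pair gives M_A = 81.81 kN·m and M_B = 163 kN·m (hogging).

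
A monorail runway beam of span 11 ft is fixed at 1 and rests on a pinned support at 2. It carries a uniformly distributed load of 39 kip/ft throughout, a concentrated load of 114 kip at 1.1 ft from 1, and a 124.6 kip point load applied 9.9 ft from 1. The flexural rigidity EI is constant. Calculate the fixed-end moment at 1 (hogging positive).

M_1 = 764.9 kip·ft

Choose R_2 as the redundant. The primary structure is the cantilever fixed at 1.
Downward deflection at the released point 2 due to the loads:
  UDL 39: wL⁴/(8EI) = 71375/EI
  point load 114 at a = 1.1: Pa²(3L − a)/(6EI) = 733.4/EI
  point load 124.6 at a = 9.9: Pa²(3L − a)/(6EI) = 47016/EI
  δ_0 = 119125/EI
Flexibility coefficient — unit upward force at 2: δ_{22} = L³/(3EI) = 443.7/EI.
The prop prevents deflection at 2: R_2 = δ_0/δ_{22} = 119125/443.7 = 268.5 kip.
Moment equilibrium about 1: M_1 = Σ(load moments about 1) − R_2·L = 3718 − 268.5×11 = 764.9 kip·ft.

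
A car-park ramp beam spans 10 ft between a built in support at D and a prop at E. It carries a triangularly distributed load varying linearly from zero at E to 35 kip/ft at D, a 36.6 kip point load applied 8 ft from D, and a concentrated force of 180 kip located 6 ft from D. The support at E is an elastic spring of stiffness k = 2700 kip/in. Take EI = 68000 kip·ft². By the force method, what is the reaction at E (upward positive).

Release the roller at E. Primary structure: cantilever fixed at D.
Primary-structure tip deflection at E by superposition:
  triangular load, peak 35 at the fixed end: w₀L⁴/(30EI) = 11667/EI
  point load 36.6 at a = 8: Pa²(3L − a)/(6EI) = 8589/EI
  point load 180 at a = 6: Pa²(3L − a)/(6EI) = 25920/EI
  δ_0 = 46175/EI
Flexibility coefficient — unit upward force at E: δ_{EE} = L³/(3EI) = 333.3/EI.
With EI = 68000 kip·ft²: δ_0 = 0.67905 ft and δ_{EE} = 0.004902 ft/kip.
Compatibility — the spring shortens by R_E/k under the reaction it provides: δ_0 − R_E·δ_{EE} = R_E/k. With 1/k = 1/(2700×12) ft/kip = 0.000031 ft/kip, R_E = δ_0 / (δ_{EE} + 1/k) = 0.67905 / (0.004902 + 0.000031) = 137.7 kip.

R_E = 137.7 kip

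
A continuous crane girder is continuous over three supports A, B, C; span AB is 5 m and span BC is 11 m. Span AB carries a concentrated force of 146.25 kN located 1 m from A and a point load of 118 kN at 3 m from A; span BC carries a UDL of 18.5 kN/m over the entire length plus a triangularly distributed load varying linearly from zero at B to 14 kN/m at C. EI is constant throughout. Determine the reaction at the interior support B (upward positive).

R_B = 319.9 kN

Release continuity at B by inserting a hinge; the redundant is the internal moment M_B. The primary structure is two simply-supported spans AB and BC.
End slopes at the hinge B, treating each span as simply supported:
  span AB: point load 146.25 at a = 1: Pab(L + a)/(6LEI) = 117/EI
  span AB: point load 118 at a = 3: Pab(L + a)/(6LEI) = 188.8/EI
  span BC: UDL 18.5: wL³/(24EI) = 1026/EI
  span BC: triangular load, peak 14: 7w₀L³/(360EI) = 362.3/EI
  relative rotation θ_0 = (305.8 + 1388)/EI = 1694/EI
A unit hogging moment at B produces rotation L₁/(3EI) + L₂/(3EI) = 5.333/EI.
Slope continuity at B: θ_0 = M_B·5.333/EI, so M_B = 1694/5.333 = 317.6 kN·m (hogging).
Span AB, ΣM about A with M_B applied at B: R_B^{AB}·5 = 500.2 + 317.6, so R_B^{AB} = 163.6 kN and R_A = 264.2 − 163.6 = 100.7 kN.
Span BC, ΣM about C: R_B^{BC}·11 = 1402 + 317.6, so R_B^{BC} = 156.3 kN and R_C = 280.5 − 156.3 = 124.2 kN.
R_B = 163.6 + 156.3 = 319.9 kN.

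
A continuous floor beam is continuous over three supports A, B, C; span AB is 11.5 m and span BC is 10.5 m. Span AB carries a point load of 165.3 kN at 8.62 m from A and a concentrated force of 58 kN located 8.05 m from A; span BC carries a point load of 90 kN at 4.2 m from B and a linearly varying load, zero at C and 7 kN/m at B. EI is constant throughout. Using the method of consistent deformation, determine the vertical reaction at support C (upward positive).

R_C = 16.2 kN

Insert a hinge at B; M_B is the redundant, and each span becomes simply supported.
Discontinuity in slope at B on the released structure — sum the simple-span end rotations:
  span AB: point load 165.3 at a = 8.62: Pab(L + a)/(6LEI) = 1197/EI
  span AB: point load 58 at a = 8.05: Pab(L + a)/(6LEI) = 456.4/EI
  span BC: point load 90 at a = 4.2: Pab(L + b)/(6LEI) = 635/EI
  span BC: triangular load, peak 7: w₀L³/(45EI) = 180.1/EI
  relative rotation θ_0 = (1653 + 815.1)/EI = 2468/EI
A unit hogging moment at B produces rotation L₁/(3EI) + L₂/(3EI) = 7.333/EI.
Compatibility: M_B·(L₁+L₂)/(3EI) = θ_0, giving M_B = 336.6 kN·m (hogging).
Span BC, ΣM about C: R_B^{BC}·10.5 = 824.2 + 336.6, so R_B^{BC} = 110.6 kN and R_C = 126.8 − 110.6 = 16.2 kN.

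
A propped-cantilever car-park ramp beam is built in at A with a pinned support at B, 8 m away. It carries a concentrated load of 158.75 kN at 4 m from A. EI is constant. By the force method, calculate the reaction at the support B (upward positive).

Choose R_B as the redundant. The primary structure is the cantilever fixed at A.
Free-end deflection of the primary structure under the applied loading (downward +):
  point load 158.75 at a = 4: Pa²(3L − a)/(6EI) = 8467/EI
Flexibility coefficient — unit upward force at B: δ_{BB} = L³/(3EI) = 170.7/EI.
The prop prevents deflection at B: R_B = δ_0/δ_{BB} = 8467/170.7 = 49.61 kN.

R_B = 49.61 kN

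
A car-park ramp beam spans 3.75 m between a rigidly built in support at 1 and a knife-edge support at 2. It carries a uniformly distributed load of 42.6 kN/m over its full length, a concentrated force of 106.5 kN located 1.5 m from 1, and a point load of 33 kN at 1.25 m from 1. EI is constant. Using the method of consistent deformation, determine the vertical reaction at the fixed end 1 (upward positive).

R_1 = 212.3 kN

Take the reaction at 2 as the redundant and release it; the primary structure is a cantilever fixed at 1.
Free-end deflection of the primary structure under the applied loading (downward +):
  UDL 42.6: wL⁴/(8EI) = 1053/EI
  point load 106.5 at a = 1.5: Pa²(3L − a)/(6EI) = 389.4/EI
  point load 33 at a = 1.25: Pa²(3L − a)/(6EI) = 85.94/EI
  δ_0 = 1528/EI
Flexibility coefficient — unit upward force at 2: δ_{22} = L³/(3EI) = 17.58/EI.
Compatibility at 2: δ_0 − R_2·δ_{22} = 0, so R_2 = 1528/17.58 = 86.95 kN.
Vertical equilibrium: R_1 = ΣP − R_2 = 299.2 − 86.95 = 212.3 kN.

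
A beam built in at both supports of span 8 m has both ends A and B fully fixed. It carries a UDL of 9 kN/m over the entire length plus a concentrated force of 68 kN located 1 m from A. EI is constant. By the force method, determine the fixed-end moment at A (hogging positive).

M_A = 100.1 kN·m

Release both end moments; the primary structure is a simply-supported span AB with redundants M_A and M_B.
End rotations of the released simple span under the applied load (×1/EI):
  at A: UDL 9: wL³/(24EI) = 192/EI
  at B: UDL 9: wL³/(24EI) = 192/EI
  at A: point load 68 at a = 1: Pab(L + b)/(6LEI) = 148.8/EI
  at B: point load 68 at a = 1: Pab(L + a)/(6LEI) = 89.25/EI
  θ_A0 = 340.8/EI,  θ_B0 = 281.2/EI
Flexibility coefficients: a unit moment at one end gives L/(3EI) there and L/(6EI) at the far end, so f₁₁ = f₂₂ = 2.667/EI and f₁₂ = f₂₁ = 1.333/EI.
Compatibility — zero rotation at each built-in end:
  2.667 M_A + 1.333 M_B = 340.8
  1.333 M_A + 2.667 M_B = 281.2
Solving the pair gives M_A = 100.1 kN·m and M_B = 55.44 kN·m (hogging).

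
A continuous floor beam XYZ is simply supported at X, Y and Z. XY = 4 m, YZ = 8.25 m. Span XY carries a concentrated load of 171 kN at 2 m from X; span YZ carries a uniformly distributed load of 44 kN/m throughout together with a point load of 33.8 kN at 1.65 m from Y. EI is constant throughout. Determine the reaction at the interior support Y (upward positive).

R_Y = 413.2 kN

Release continuity at Y by inserting a hinge; the redundant is the internal moment M_Y. The primary structure is two simply-supported spans XY and YZ.
Discontinuity in slope at Y on the released structure — sum the simple-span end rotations:
  span XY: point load 171 at a = 2: Pab(L + a)/(6LEI) = 171/EI
  span YZ: UDL 44: wL³/(24EI) = 1029/EI
  span YZ: point load 33.8 at a = 1.65: Pab(L + b)/(6LEI) = 110.4/EI
  relative rotation θ_0 = (171 + 1140)/EI = 1311/EI
A unit hogging moment at Y produces rotation L₁/(3EI) + L₂/(3EI) = 4.083/EI.
Compatibility: M_Y·(L₁+L₂)/(3EI) = θ_0, giving M_Y = 321 kN·m (hogging).
Span XY, ΣM about X with M_Y applied at Y: R_Y^{XY}·4 = 342 + 321, so R_Y^{XY} = 165.8 kN and R_X = 171 − 165.8 = 5.243 kN.
Span YZ, ΣM about Z: R_Y^{YZ}·8.25 = 1720 + 321, so R_Y^{YZ} = 247.5 kN and R_Z = 396.8 − 247.5 = 149.3 kN.
R_Y = 165.8 + 247.5 = 413.2 kN.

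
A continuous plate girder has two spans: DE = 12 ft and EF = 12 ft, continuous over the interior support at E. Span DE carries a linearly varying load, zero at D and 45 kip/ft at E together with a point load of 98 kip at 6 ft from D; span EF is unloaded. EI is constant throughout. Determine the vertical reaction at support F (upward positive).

R_F = -27.19 kip

Take M_E as the redundant. Released structure: two simple spans DE and EF with a hinge at E.
End slopes at the hinge E, treating each span as simply supported:
  span DE: triangular load, peak 45: w₀L³/(45EI) = 1728/EI
  span DE: point load 98 at a = 6: Pab(L + a)/(6LEI) = 882/EI
  relative rotation θ_0 = (2610 + 0)/EI = 2610/EI
A unit hogging moment at E produces rotation L₁/(3EI) + L₂/(3EI) = 8/EI.
Compatibility: M_E·(L₁+L₂)/(3EI) = θ_0, giving M_E = 326.2 kip·ft (hogging).
Span EF, ΣM about F: R_E^{EF}·12 = 0 + 326.2, so R_E^{EF} = 27.19 kip and R_F = 0 − 27.19 = -27.19 kip.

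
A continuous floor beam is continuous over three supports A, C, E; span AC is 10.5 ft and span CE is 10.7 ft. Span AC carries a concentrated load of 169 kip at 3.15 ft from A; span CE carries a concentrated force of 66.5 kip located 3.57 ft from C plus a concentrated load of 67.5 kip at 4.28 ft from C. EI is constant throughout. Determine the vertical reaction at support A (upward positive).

Release continuity at C by inserting a hinge; the redundant is the internal moment M_C. The primary structure is two simply-supported spans AC and CE.
Rotations at C on the released spans (each span's end-slope, ×1/EI):
  span AC: point load 169 at a = 3.15: Pab(L + a)/(6LEI) = 847.8/EI
  span CE: point load 66.5 at a = 3.57: Pab(L + b)/(6LEI) = 470.1/EI
  span CE: point load 67.5 at a = 4.28: Pab(L + b)/(6LEI) = 494.6/EI
  relative rotation θ_0 = (847.8 + 964.7)/EI = 1812/EI
A unit hogging moment at C produces rotation L₁/(3EI) + L₂/(3EI) = 7.067/EI.
Compatibility: M_C·(L₁+L₂)/(3EI) = θ_0, giving M_C = 256.5 kip·ft (hogging).
Span AC, ΣM about A with M_C applied at C: R_C^{AC}·10.5 = 532.4 + 256.5, so R_C^{AC} = 75.13 kip and R_A = 169 − 75.13 = 93.87 kip.

R_A = 93.87 kip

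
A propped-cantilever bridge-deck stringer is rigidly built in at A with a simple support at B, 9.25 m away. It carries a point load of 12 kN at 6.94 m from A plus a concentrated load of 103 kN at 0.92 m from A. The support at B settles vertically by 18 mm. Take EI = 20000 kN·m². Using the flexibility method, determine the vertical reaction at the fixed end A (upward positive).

R_A = 107.3 kN

Choose R_B as the redundant. The primary structure is the cantilever fixed at A.
Downward deflection at the released point B due to the loads:
  point load 12 at a = 6.94: Pa²(3L − a)/(6EI) = 2005/EI
  point load 103 at a = 0.92: Pa²(3L − a)/(6EI) = 389.8/EI
  δ_0 = 2394/EI
Tip deflection under a unit load at B: L³/(3EI) = 263.8/EI.
With EI = 20000 kN·m²: δ_0 = 0.11972 m and δ_{BB} = 0.013191 m/kN.
Compatibility — the beam at B must follow the support down by 0.018 m: δ_0 − R_B·δ_{BB} = 0.018, so R_B = (0.11972 − 0.018)/0.013191 = 7.711 kN.
Vertical equilibrium: R_A = ΣP − R_B = 115 − 7.711 = 107.3 kN.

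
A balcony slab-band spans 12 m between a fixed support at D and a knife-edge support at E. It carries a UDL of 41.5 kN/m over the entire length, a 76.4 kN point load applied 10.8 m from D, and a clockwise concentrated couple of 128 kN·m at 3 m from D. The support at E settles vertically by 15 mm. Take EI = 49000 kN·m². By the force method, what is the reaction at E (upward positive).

R_E = 257.5 kN

Release the roller at E. Primary structure: cantilever fixed at D.
Deflection at E on the released cantilever, summing each load's contribution:
  UDL 41.5: wL⁴/(8EI) = 107568/EI
  point load 76.4 at a = 10.8: Pa²(3L − a)/(6EI) = 37427/EI
  clockwise couple 128 at a = 3: M₀a(2L − a)/(2EI) = 4032/EI
  δ_0 = 149027/EI
Tip deflection under a unit load at E: L³/(3EI) = 576/EI.
With EI = 49000 kN·m²: δ_0 = 3.0414 m and δ_{EE} = 0.011755 m/kN.
Compatibility — the beam at E must follow the support down by 0.015 m: δ_0 − R_E·δ_{EE} = 0.015, so R_E = (3.0414 − 0.015)/0.011755 = 257.5 kN.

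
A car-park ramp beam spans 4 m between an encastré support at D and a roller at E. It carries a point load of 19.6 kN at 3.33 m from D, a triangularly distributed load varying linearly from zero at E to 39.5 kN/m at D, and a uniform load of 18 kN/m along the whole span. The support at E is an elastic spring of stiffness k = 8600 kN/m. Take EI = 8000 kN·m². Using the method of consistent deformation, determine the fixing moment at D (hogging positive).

Choose R_E as the redundant. The primary structure is the cantilever fixed at D.
Primary-structure tip deflection at E by superposition:
  point load 19.6 at a = 3.33: Pa²(3L − a)/(6EI) = 314.1/EI
  triangular load, peak 39.5 at the fixed end: w₀L⁴/(30EI) = 337.1/EI
  UDL 18: wL⁴/(8EI) = 576/EI
  δ_0 = 1227/EI
Flexibility coefficient — unit upward force at E: δ_{EE} = L³/(3EI) = 21.33/EI.
With EI = 8000 kN·m²: δ_0 = 0.15339 m and δ_{EE} = 0.002667 m/kN.
Compatibility — the spring shortens by R_E/k under the reaction it provides: δ_0 − R_E·δ_{EE} = R_E/k. With 1/k = 0.000116 m/kN, R_E = δ_0 / (δ_{EE} + 1/k) = 0.15339 / (0.002667 + 0.000116) = 55.12 kN.
Moment equilibrium about D: M_D = Σ(load moments about D) − R_E·L = 314.6 − 55.12×4 = 94.13 kN·m.

M_D = 94.13 kN·m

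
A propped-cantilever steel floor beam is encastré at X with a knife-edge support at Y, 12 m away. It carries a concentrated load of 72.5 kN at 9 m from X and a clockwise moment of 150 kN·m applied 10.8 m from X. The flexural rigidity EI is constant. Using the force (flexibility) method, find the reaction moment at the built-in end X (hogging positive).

Choose R_Y as the redundant. The primary structure is the cantilever fixed at X.
Downward deflection at the released point Y due to the loads:
  point load 72.5 at a = 9: Pa²(3L − a)/(6EI) = 26426/EI
  clockwise couple 150 at a = 10.8: M₀a(2L − a)/(2EI) = 10692/EI
  δ_0 = 37118/EI
Tip deflection under a unit load at Y: L³/(3EI) = 576/EI.
The prop prevents deflection at Y: R_Y = δ_0/δ_{YY} = 37118/576 = 64.44 kN.
Moment equilibrium about X: M_X = Σ(load moments about X) − R_Y·L = 802.5 − 64.44×12 = 29.2 kN·m.

M_X = 29.2 kN·m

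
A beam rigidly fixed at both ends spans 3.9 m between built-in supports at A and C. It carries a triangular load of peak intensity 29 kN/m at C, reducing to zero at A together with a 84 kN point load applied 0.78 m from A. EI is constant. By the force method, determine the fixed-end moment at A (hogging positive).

Release both end moments; the primary structure is a simply-supported span AC with redundants M_A and M_C.
On the primary (simply-supported) span, the end slopes from the loading are:
  at A: triangular load, peak 29: 7w₀L³/(360EI) = 33.45/EI
  at C: triangular load, peak 29: w₀L³/(45EI) = 38.23/EI
  at A: point load 84 at a = 0.78: Pab(L + b)/(6LEI) = 61.33/EI
  at C: point load 84 at a = 0.78: Pab(L + a)/(6LEI) = 40.88/EI
  θ_A0 = 94.78/EI,  θ_C0 = 79.11/EI
Flexibility coefficients: a unit moment at one end gives L/(3EI) there and L/(6EI) at the far end, so f₁₁ = f₂₂ = 1.3/EI and f₁₂ = f₂₁ = 0.65/EI.
Compatibility — zero rotation at each built-in end:
  1.3 M_A + 0.65 M_C = 94.78
  0.65 M_A + 1.3 M_C = 79.11
Solving the pair gives M_A = 56.64 kN·m and M_C = 32.54 kN·m (hogging).

M_A = 56.64 kN·m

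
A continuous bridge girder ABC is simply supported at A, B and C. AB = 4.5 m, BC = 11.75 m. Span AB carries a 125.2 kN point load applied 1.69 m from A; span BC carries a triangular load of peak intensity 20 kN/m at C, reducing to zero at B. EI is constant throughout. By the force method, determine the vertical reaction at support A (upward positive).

Release continuity at B by inserting a hinge; the redundant is the internal moment M_B. The primary structure is two simply-supported spans AB and BC.
Discontinuity in slope at B on the released structure — sum the simple-span end rotations:
  span AB: point load 125.2 at a = 1.69: Pab(L + a)/(6LEI) = 136.3/EI
  span BC: triangular load, peak 20: 7w₀L³/(360EI) = 630.9/EI
  relative rotation θ_0 = (136.3 + 630.9)/EI = 767.2/EI
A unit hogging moment at B produces rotation L₁/(3EI) + L₂/(3EI) = 5.417/EI.
Slope continuity at B: θ_0 = M_B·5.417/EI, so M_B = 767.2/5.417 = 141.6 kN·m (hogging).
Span AB, ΣM about A with M_B applied at B: R_B^{AB}·4.5 = 211.6 + 141.6, so R_B^{AB} = 78.49 kN and R_A = 125.2 − 78.49 = 46.71 kN.

R_A = 46.71 kN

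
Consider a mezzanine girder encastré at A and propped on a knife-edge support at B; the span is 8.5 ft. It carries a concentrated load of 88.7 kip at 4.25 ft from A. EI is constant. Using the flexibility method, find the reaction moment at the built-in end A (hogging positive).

Take the reaction at B as the redundant and release it; the primary structure is a cantilever fixed at A.
Deflection at B on the released cantilever, summing each load's contribution:
  point load 88.7 at a = 4.25: Pa²(3L − a)/(6EI) = 5674/EI
Tip deflection under a unit load at B: L³/(3EI) = 204.7/EI.
Compatibility at B: δ_0 − R_B·δ_{BB} = 0, so R_B = 5674/204.7 = 27.72 kip.
Moment equilibrium about A: M_A = Σ(load moments about A) − R_B·L = 377 − 27.72×8.5 = 141.4 kip·ft.

M_A = 141.4 kip·ft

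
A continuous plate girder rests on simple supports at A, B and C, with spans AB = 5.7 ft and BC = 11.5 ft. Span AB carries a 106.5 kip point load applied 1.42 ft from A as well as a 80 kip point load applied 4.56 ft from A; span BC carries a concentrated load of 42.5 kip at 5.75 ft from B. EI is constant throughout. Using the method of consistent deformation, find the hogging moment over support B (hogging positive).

Take M_B as the redundant. Released structure: two simple spans AB and BC with a hinge at B.
Rotations at B on the released spans (each span's end-slope, ×1/EI):
  span AB: point load 106.5 at a = 1.42: Pab(L + a)/(6LEI) = 134.8/EI
  span AB: point load 80 at a = 4.56: Pab(L + a)/(6LEI) = 124.8/EI
  span BC: point load 42.5 at a = 5.75: Pab(L + b)/(6LEI) = 351.3/EI
  relative rotation θ_0 = (259.5 + 351.3)/EI = 610.8/EI
A unit hogging moment at B produces rotation L₁/(3EI) + L₂/(3EI) = 5.733/EI.
Compatibility: M_B·(L₁+L₂)/(3EI) = θ_0, giving M_B = 106.5 kip·ft (hogging).

M_B = 106.5 kip·ft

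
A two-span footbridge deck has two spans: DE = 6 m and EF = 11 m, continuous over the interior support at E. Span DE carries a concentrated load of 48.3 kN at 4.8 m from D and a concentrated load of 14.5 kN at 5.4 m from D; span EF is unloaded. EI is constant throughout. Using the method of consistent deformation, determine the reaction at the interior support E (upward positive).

Release continuity at E by inserting a hinge; the redundant is the internal moment M_E. The primary structure is two simply-supported spans DE and EF.
End slopes at the hinge E, treating each span as simply supported:
  span DE: point load 48.3 at a = 4.8: Pab(L + a)/(6LEI) = 83.46/EI
  span DE: point load 14.5 at a = 5.4: Pab(L + a)/(6LEI) = 14.88/EI
  relative rotation θ_0 = (98.34 + 0)/EI = 98.34/EI
A unit hogging moment at E produces rotation L₁/(3EI) + L₂/(3EI) = 5.667/EI.
Slope continuity at E: θ_0 = M_E·5.667/EI, so M_E = 98.34/5.667 = 17.35 kN·m (hogging).
Span DE, ΣM about D with M_E applied at E: R_E^{DE}·6 = 310.1 + 17.35, so R_E^{DE} = 54.58 kN and R_D = 62.8 − 54.58 = 8.218 kN.
Span EF, ΣM about F: R_E^{EF}·11 = 0 + 17.35, so R_E^{EF} = 1.578 kN and R_F = 0 − 1.578 = -1.578 kN.
R_E = 54.58 + 1.578 = 56.16 kN.

R_E = 56.16 kN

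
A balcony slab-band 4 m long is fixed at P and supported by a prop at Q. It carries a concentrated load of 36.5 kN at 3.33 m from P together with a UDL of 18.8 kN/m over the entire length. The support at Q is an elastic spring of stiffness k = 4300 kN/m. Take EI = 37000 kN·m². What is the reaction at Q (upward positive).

R_Q = 39.63 kN

Release the roller at Q. Primary structure: cantilever fixed at P.
Free-end deflection of the primary structure under the applied loading (downward +):
  point load 36.5 at a = 3.33: Pa²(3L − a)/(6EI) = 584.9/EI
  UDL 18.8: wL⁴/(8EI) = 601.6/EI
  δ_0 = 1186/EI
Tip deflection under a unit load at Q: L³/(3EI) = 21.33/EI.
With EI = 37000 kN·m²: δ_0 = 0.032066 m and δ_{QQ} = 0.000577 m/kN.
Compatibility — the spring shortens by R_Q/k under the reaction it provides: δ_0 − R_Q·δ_{QQ} = R_Q/k. With 1/k = 0.000233 m/kN, R_Q = δ_0 / (δ_{QQ} + 1/k) = 0.032066 / (0.000577 + 0.000233) = 39.63 kN.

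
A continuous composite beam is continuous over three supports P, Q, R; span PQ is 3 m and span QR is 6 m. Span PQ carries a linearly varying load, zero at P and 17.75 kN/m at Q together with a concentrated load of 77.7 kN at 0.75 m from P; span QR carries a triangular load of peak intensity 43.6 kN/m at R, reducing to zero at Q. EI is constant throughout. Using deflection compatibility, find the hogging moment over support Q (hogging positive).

Take M_Q as the redundant. Released structure: two simple spans PQ and QR with a hinge at Q.
Rotations at Q on the released spans (each span's end-slope, ×1/EI):
  span PQ: triangular load, peak 17.75: w₀L³/(45EI) = 10.65/EI
  span PQ: point load 77.7 at a = 0.75: Pab(L + a)/(6LEI) = 27.32/EI
  span QR: triangular load, peak 43.6: 7w₀L³/(360EI) = 183.1/EI
  relative rotation θ_0 = (37.97 + 183.1)/EI = 221.1/EI
A unit hogging moment at Q produces rotation L₁/(3EI) + L₂/(3EI) = 3/EI.
Slope continuity at Q: θ_0 = M_Q·3/EI, so M_Q = 221.1/3 = 73.7 kN·m (hogging).

M_Q = 73.7 kN·m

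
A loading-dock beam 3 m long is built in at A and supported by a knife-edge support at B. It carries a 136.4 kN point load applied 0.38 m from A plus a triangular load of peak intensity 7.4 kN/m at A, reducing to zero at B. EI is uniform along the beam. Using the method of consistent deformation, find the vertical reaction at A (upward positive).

R_A = 142.1 kN

Take the reaction at B as the redundant and release it; the primary structure is a cantilever fixed at A.
Deflection at B on the released cantilever, summing each load's contribution:
  point load 136.4 at a = 0.38: Pa²(3L − a)/(6EI) = 28.3/EI
  triangular load, peak 7.4 at the fixed end: w₀L⁴/(30EI) = 19.98/EI
  δ_0 = 48.28/EI
Flexibility coefficient — unit upward force at B: δ_{BB} = L³/(3EI) = 9/EI.
The prop prevents deflection at B: R_B = δ_0/δ_{BB} = 48.28/9 = 5.364 kN.
Vertical equilibrium: R_A = ΣP − R_B = 147.5 − 5.364 = 142.1 kN.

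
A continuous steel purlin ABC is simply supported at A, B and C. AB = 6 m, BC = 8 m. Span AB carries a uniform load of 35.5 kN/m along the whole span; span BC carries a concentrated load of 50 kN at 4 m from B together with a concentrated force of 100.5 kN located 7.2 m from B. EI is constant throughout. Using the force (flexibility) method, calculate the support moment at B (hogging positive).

M_B = 134.1 kN·m

Release continuity at B by inserting a hinge; the redundant is the internal moment M_B. The primary structure is two simply-supported spans AB and BC.
End slopes at the hinge B, treating each span as simply supported:
  span AB: UDL 35.5: wL³/(24EI) = 319.5/EI
  span BC: point load 50 at a = 4: Pab(L + b)/(6LEI) = 200/EI
  span BC: point load 100.5 at a = 7.2: Pab(L + b)/(6LEI) = 106.1/EI
  relative rotation θ_0 = (319.5 + 306.1)/EI = 625.6/EI
A unit hogging moment at B produces rotation L₁/(3EI) + L₂/(3EI) = 4.667/EI.
Slope continuity at B: θ_0 = M_B·4.667/EI, so M_B = 625.6/4.667 = 134.1 kN·m (hogging).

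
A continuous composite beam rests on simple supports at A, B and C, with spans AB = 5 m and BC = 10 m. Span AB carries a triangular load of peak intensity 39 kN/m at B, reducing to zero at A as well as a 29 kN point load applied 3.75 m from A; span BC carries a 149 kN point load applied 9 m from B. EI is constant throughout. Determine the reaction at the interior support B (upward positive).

R_B = 125.3 kN

Insert a hinge at B; M_B is the redundant, and each span becomes simply supported.
Discontinuity in slope at B on the released structure — sum the simple-span end rotations:
  span AB: triangular load, peak 39: w₀L³/(45EI) = 108.3/EI
  span AB: point load 29 at a = 3.75: Pab(L + a)/(6LEI) = 39.65/EI
  span BC: point load 149 at a = 9: Pab(L + b)/(6LEI) = 245.8/EI
  relative rotation θ_0 = (148 + 245.8)/EI = 393.8/EI
A unit hogging moment at B produces rotation L₁/(3EI) + L₂/(3EI) = 5/EI.
Slope continuity at B: θ_0 = M_B·5/EI, so M_B = 393.8/5 = 78.77 kN·m (hogging).
Span AB, ΣM about A with M_B applied at B: R_B^{AB}·5 = 433.8 + 78.77, so R_B^{AB} = 102.5 kN and R_A = 126.5 − 102.5 = 24 kN.
Span BC, ΣM about C: R_B^{BC}·10 = 149 + 78.77, so R_B^{BC} = 22.78 kN and R_C = 149 − 22.78 = 126.2 kN.
R_B = 102.5 + 22.78 = 125.3 kN.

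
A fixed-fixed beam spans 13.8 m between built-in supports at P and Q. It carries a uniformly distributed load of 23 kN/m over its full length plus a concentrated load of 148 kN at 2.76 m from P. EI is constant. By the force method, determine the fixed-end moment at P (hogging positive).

M_P = 626.4 kN·m

Take the two fixed-end moments M_P, M_Q as redundants; the released structure is the simple span PQ.
Simple-span end rotations at P and Q under the given loads:
  at P: UDL 23: wL³/(24EI) = 2519/EI
  at Q: UDL 23: wL³/(24EI) = 2519/EI
  at P: point load 148 at a = 2.76: Pab(L + b)/(6LEI) = 1353/EI
  at Q: point load 148 at a = 2.76: Pab(L + a)/(6LEI) = 901.9/EI
  θ_P0 = 3871/EI,  θ_Q0 = 3420/EI
Flexibility coefficients: a unit moment at one end gives L/(3EI) there and L/(6EI) at the far end, so f₁₁ = f₂₂ = 4.6/EI and f₁₂ = f₂₁ = 2.3/EI.
Compatibility — zero rotation at each built-in end:
  4.6 M_P + 2.3 M_Q = 3871
  2.3 M_P + 4.6 M_Q = 3420
Solving the pair gives M_P = 626.4 kN·m and M_Q = 430.4 kN·m (hogging).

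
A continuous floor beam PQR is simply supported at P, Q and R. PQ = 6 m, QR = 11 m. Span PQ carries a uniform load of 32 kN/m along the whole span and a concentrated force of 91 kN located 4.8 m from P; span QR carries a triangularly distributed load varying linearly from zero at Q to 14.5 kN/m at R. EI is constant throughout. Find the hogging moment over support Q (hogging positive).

M_Q = 144.8 kN·m

Take M_Q as the redundant. Released structure: two simple spans PQ and QR with a hinge at Q.
Discontinuity in slope at Q on the released structure — sum the simple-span end rotations:
  span PQ: UDL 32: wL³/(24EI) = 288/EI
  span PQ: point load 91 at a = 4.8: Pab(L + a)/(6LEI) = 157.2/EI
  span QR: triangular load, peak 14.5: 7w₀L³/(360EI) = 375.3/EI
  relative rotation θ_0 = (445.2 + 375.3)/EI = 820.5/EI
A unit hogging moment at Q produces rotation L₁/(3EI) + L₂/(3EI) = 5.667/EI.
Slope continuity at Q: θ_0 = M_Q·5.667/EI, so M_Q = 820.5/5.667 = 144.8 kN·m (hogging).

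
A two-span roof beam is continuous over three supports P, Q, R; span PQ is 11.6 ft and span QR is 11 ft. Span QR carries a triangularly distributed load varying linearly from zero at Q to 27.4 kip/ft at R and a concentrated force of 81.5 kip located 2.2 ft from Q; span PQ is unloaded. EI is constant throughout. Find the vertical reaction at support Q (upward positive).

Release continuity at Q by inserting a hinge; the redundant is the internal moment M_Q. The primary structure is two simply-supported spans PQ and QR.
Rotations at Q on the released spans (each span's end-slope, ×1/EI):
  span QR: triangular load, peak 27.4: 7w₀L³/(360EI) = 709.1/EI
  span QR: point load 81.5 at a = 2.2: Pab(L + b)/(6LEI) = 473.4/EI
  relative rotation θ_0 = (0 + 1182)/EI = 1182/EI
A unit hogging moment at Q produces rotation L₁/(3EI) + L₂/(3EI) = 7.533/EI.
Slope continuity at Q: θ_0 = M_Q·7.533/EI, so M_Q = 1182/7.533 = 157 kip·ft (hogging).
Span PQ, ΣM about P with M_Q applied at Q: R_Q^{PQ}·11.6 = 0 + 157, so R_Q^{PQ} = 13.53 kip and R_P = 0 − 13.53 = -13.53 kip.
Span QR, ΣM about R: R_Q^{QR}·11 = 1270 + 157, so R_Q^{QR} = 129.7 kip and R_R = 232.2 − 129.7 = 102.5 kip.
R_Q = 13.53 + 129.7 = 143.2 kip.

R_Q = 143.2 kip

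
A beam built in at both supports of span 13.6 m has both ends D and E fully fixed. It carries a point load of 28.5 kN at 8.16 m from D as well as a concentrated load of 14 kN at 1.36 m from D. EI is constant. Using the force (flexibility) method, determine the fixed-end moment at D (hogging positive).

Take the two fixed-end moments M_D, M_E as redundants; the released structure is the simple span DE.
End rotations of the released simple span under the applied load (×1/EI):
  at D: point load 28.5 at a = 8.16: Pab(L + b)/(6LEI) = 295.2/EI
  at E: point load 28.5 at a = 8.16: Pab(L + a)/(6LEI) = 337.4/EI
  at D: point load 14 at a = 1.36: Pab(L + b)/(6LEI) = 73.8/EI
  at E: point load 14 at a = 1.36: Pab(L + a)/(6LEI) = 42.73/EI
  θ_D0 = 369/EI,  θ_E0 = 380.1/EI
Flexibility coefficients: a unit moment at one end gives L/(3EI) there and L/(6EI) at the far end, so f₁₁ = f₂₂ = 4.533/EI and f₁₂ = f₂₁ = 2.267/EI.
Compatibility — zero rotation at each built-in end:
  4.533 M_D + 2.267 M_E = 369
  2.267 M_D + 4.533 M_E = 380.1
Solving the pair gives M_D = 52.63 kN·m and M_E = 57.53 kN·m (hogging).

M_D = 52.63 kN·m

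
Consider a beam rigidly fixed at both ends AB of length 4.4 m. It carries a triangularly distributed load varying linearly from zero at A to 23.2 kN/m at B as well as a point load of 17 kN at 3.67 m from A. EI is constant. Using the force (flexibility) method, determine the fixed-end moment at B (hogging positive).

Release both end moments; the primary structure is a simply-supported span AB with redundants M_A and M_B.
Simple-span end rotations at A and B under the given loads:
  at A: triangular load, peak 23.2: 7w₀L³/(360EI) = 38.43/EI
  at B: triangular load, peak 23.2: w₀L³/(45EI) = 43.92/EI
  at A: point load 17 at a = 3.67: Pab(L + b)/(6LEI) = 8.85/EI
  at B: point load 17 at a = 3.67: Pab(L + a)/(6LEI) = 13.92/EI
  θ_A0 = 47.28/EI,  θ_B0 = 57.84/EI
Flexibility coefficients: a unit moment at one end gives L/(3EI) there and L/(6EI) at the far end, so f₁₁ = f₂₂ = 1.467/EI and f₁₂ = f₂₁ = 0.7333/EI.
Compatibility — zero rotation at each built-in end:
  1.467 M_A + 0.7333 M_B = 47.28
  0.7333 M_A + 1.467 M_B = 57.84
Solving the pair gives M_A = 16.69 kN·m and M_B = 31.09 kN·m (hogging).

M_B = 31.09 kN·m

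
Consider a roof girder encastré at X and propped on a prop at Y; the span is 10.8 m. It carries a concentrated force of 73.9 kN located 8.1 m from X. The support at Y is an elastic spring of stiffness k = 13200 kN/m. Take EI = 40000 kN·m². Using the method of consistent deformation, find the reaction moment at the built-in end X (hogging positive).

Take the reaction at Y as the redundant and release it; the primary structure is a cantilever fixed at X.
Free-end deflection of the primary structure under the applied loading (downward +):
  point load 73.9 at a = 8.1: Pa²(3L − a)/(6EI) = 19637/EI
Flexibility coefficient — unit upward force at Y: δ_{YY} = L³/(3EI) = 419.9/EI.
With EI = 40000 kN·m²: δ_0 = 0.49092 m and δ_{YY} = 0.010498 m/kN.
Compatibility — the spring shortens by R_Y/k under the reaction it provides: δ_0 − R_Y·δ_{YY} = R_Y/k. With 1/k = 0.000076 m/kN, R_Y = δ_0 / (δ_{YY} + 1/k) = 0.49092 / (0.010498 + 0.000076) = 46.43 kN.
Moment equilibrium about X: M_X = Σ(load moments about X) − R_Y·L = 598.6 − 46.43×10.8 = 97.15 kN·m.

M_X = 97.15 kN·m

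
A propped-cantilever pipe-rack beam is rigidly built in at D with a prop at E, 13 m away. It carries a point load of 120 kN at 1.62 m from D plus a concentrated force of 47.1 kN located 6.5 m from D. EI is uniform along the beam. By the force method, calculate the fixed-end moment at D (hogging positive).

Remove the prop at E; the released (primary) structure is a cantilever built in at D.
Downward deflection at the released point E due to the loads:
  point load 120 at a = 1.62: Pa²(3L − a)/(6EI) = 1962/EI
  point load 47.1 at a = 6.5: Pa²(3L − a)/(6EI) = 10779/EI
  δ_0 = 12741/EI
Tip deflection under a unit load at E: L³/(3EI) = 732.3/EI.
Compatibility at E: δ_0 − R_E·δ_{EE} = 0, so R_E = 12741/732.3 = 17.4 kN.
Moment equilibrium about D: M_D = Σ(load moments about D) − R_E·L = 500.6 − 17.4×13 = 274.4 kN·m.

M_D = 274.4 kN·m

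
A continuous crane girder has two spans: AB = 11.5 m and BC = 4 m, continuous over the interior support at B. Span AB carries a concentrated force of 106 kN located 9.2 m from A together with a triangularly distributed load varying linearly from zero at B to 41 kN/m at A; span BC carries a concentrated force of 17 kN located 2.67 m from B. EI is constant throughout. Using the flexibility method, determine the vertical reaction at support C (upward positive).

R_C = -80.53 kN

Take M_B as the redundant. Released structure: two simple spans AB and BC with a hinge at B.
End slopes at the hinge B, treating each span as simply supported:
  span AB: point load 106 at a = 9.2: Pab(L + a)/(6LEI) = 672.9/EI
  span AB: triangular load, peak 41: 7w₀L³/(360EI) = 1212/EI
  span BC: point load 17 at a = 2.67: Pab(L + b)/(6LEI) = 13.41/EI
  relative rotation θ_0 = (1885 + 13.41)/EI = 1899/EI
A unit hogging moment at B produces rotation L₁/(3EI) + L₂/(3EI) = 5.167/EI.
Compatibility: M_B·(L₁+L₂)/(3EI) = θ_0, giving M_B = 367.5 kN·m (hogging).
Span BC, ΣM about C: R_B^{BC}·4 = 22.61 + 367.5, so R_B^{BC} = 97.53 kN and R_C = 17 − 97.53 = -80.53 kN.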